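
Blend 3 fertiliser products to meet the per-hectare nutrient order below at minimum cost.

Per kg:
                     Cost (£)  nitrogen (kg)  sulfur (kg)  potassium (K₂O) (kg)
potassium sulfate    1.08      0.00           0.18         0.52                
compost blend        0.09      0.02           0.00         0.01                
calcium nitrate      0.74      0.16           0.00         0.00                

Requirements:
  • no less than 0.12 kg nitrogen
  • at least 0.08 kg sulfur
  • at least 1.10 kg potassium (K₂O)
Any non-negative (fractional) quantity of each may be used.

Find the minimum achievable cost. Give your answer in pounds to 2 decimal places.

Let x1 = kg of potassium sulfate, x2 = kg of compost blend, x3 = kg of calcium nitrate.
Minimize 1.08x1 + 0.09x2 + 0.74x3 subject to:
  0.02x2 + 0.16x3 ≥ 0.12   (nitrogen)
  0.18x1 ≥ 0.08   (sulfur)
  0.52x1 + 0.01x2 ≥ 1.1   (potassium (K₂O))
  x1, x2, x3 ≥ 0.
The cheapest feasible vertex uses only potassium sulfate, compost blend; calcium nitrate is not used. Binding constraints: nitrogen and potassium (K₂O).
Solving gives x1 = 2, x2 = 6.
Cost = 1.08·2 + 0.09·6 = 2.7000.

£2.70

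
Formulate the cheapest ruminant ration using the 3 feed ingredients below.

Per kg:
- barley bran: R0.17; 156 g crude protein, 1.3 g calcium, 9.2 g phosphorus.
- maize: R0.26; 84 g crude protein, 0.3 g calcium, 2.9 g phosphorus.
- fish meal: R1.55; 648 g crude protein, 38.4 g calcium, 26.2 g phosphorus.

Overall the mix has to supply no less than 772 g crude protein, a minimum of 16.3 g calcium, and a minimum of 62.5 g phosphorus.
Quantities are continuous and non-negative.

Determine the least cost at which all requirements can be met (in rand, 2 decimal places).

R1.38

Let x1 = kg of barley bran, x2 = kg of maize, x3 = kg of fish meal.
Minimize 0.17x1 + 0.26x2 + 1.55x3 with:
  156x1 + 84x2 + 648x3 ≥ 772   (crude protein)
  1.3x1 + 0.3x2 + 38.4x3 ≥ 16.3   (calcium)
  9.2x1 + 2.9x2 + 26.2x3 ≥ 62.5   (phosphorus)
  x1, x2, x3 ≥ 0.
The cheapest feasible vertex uses only barley bran, fish meal; maize is not used. There the calcium and phosphorus constraints are tight.
Solving gives x1 = 6.181, x3 = 0.2152.
Total cost: 0.17·6.181 + 1.55·0.2152 = 1.3843.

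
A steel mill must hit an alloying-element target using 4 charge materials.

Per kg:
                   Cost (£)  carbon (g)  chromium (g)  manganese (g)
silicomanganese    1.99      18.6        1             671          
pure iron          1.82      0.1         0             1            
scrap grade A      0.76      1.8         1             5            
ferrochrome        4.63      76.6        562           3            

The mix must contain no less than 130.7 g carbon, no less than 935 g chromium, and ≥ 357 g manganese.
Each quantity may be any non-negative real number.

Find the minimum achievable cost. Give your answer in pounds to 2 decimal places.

Treat it as an LP. Let x1 = kg of silicomanganese, x2 = kg of pure iron, x3 = kg of scrap grade A, x4 = kg of ferrochrome.
Minimize 1.99x1 + 1.82x2 + 0.76x3 + 4.63x4 subject to:
  18.6x1 + 0.1x2 + 1.8x3 + 76.6x4 ≥ 130.7   (carbon)
  1x1 + 1x3 + 562x4 ≥ 935   (chromium)
  671x1 + 1x2 + 5x3 + 3x4 ≥ 357   (manganese)
  x1, x2, x3, x4 ≥ 0.
The minimum-cost mix takes nothing from pure iron, scrap grade A — only silicomanganese, ferrochrome. There the chromium and manganese constraints are tight.
Solving gives x1 = 0.5246, x4 = 1.663.
Cost = 1.99·0.5246 + 4.63·1.663 = 8.7436.

£8.74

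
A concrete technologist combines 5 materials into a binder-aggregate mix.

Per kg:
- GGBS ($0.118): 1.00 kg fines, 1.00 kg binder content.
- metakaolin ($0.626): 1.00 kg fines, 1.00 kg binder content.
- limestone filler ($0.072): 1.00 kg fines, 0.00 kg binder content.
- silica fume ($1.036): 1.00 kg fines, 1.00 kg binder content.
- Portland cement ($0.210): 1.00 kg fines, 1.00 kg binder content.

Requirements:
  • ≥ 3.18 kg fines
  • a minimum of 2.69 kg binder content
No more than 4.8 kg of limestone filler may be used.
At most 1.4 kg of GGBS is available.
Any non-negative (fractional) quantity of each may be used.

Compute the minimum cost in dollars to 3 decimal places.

This is a linear program. Let x1 = kg of GGBS, x2 = kg of metakaolin, x3 = kg of limestone filler, x4 = kg of silica fume, x5 = kg of Portland cement.
Minimise 0.118x1 + 0.626x2 + 0.072x3 + 1.036x4 + 0.21x5 s.t.:
  1x1 + 1x2 + 1x3 + 1x4 + 1x5 ≥ 3.18   (fines)
  1x1 + 1x2 + 1x4 + 1x5 ≥ 2.69   (binder content)
  x3 ≤ 4.8
  x1 ≤ 1.4
  x1, x2, x3, x4, x5 ≥ 0.
The optimal basis is {GGBS, limestone filler, Portland cement}; metakaolin, silica fume drop out. Binding constraints: fines, binder content, the GGBS cap.
So GGBS = 1.4 kg, limestone filler = 0.49 kg, Portland cement = 1.29 kg.
Objective = 0.118·1.4 + 0.072·0.49 + 0.21·1.29 = 0.47138.

$0.471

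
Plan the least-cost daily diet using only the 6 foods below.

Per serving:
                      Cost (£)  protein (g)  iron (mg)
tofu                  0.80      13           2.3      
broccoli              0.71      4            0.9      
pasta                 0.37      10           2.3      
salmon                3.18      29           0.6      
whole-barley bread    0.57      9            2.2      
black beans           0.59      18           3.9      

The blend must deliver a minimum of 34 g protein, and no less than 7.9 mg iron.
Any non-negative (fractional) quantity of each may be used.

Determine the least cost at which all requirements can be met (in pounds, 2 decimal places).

Treat it as an LP. Let x1 = servings of tofu, x2 = servings of broccoli, x3 = servings of pasta, x4 = servings of salmon, x5 = servings of whole-barley bread, x6 = servings of black beans.
min 0.8x1 + 0.71x2 + 0.37x3 + 3.18x4 + 0.57x5 + 0.59x6 with:
  13x1 + 4x2 + 10x3 + 29x4 + 9x5 + 18x6 ≥ 34   (protein)
  2.3x1 + 0.9x2 + 2.3x3 + 0.6x4 + 2.2x5 + 3.9x6 ≥ 7.9   (iron)
  x1, x2, x3, x4, x5, x6 ≥ 0.
The minimum-cost mix takes nothing from tofu, broccoli, pasta, salmon, whole-barley bread — only black beans. There the iron constraint is tight.
Optimal quantities: black beans = 2.026 servings.
Total cost: 0.59·2.026 = 1.1953.

£1.20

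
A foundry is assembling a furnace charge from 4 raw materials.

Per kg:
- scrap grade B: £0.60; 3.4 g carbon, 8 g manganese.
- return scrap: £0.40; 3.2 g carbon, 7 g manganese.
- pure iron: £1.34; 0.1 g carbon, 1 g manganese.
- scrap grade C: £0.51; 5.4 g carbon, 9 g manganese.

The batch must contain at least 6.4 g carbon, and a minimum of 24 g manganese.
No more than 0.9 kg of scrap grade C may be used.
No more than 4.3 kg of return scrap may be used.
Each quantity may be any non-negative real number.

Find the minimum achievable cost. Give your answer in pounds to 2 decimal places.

£1.37

Treat it as an LP. Let x1 = kg of scrap grade B, x2 = kg of return scrap, x3 = kg of pure iron, x4 = kg of scrap grade C.
Minimize 0.6x1 + 0.4x2 + 1.34x3 + 0.51x4 s.t.:
  3.4x1 + 3.2x2 + 0.1x3 + 5.4x4 ≥ 6.4   (carbon)
  8x1 + 7x2 + 1x3 + 9x4 ≥ 24   (manganese)
  x4 ≤ 0.9
  x2 ≤ 4.3
  x1, x2, x3, x4 ≥ 0.
The minimum-cost mix takes nothing from scrap grade B, pure iron — only return scrap, scrap grade C. The manganese and the scrap grade C cap requirements are met with equality.
Optimal quantities: return scrap = 2.271 kg, scrap grade C = 0.9 kg.
Cost = 0.4·2.271 + 0.51·0.9 = 1.3674.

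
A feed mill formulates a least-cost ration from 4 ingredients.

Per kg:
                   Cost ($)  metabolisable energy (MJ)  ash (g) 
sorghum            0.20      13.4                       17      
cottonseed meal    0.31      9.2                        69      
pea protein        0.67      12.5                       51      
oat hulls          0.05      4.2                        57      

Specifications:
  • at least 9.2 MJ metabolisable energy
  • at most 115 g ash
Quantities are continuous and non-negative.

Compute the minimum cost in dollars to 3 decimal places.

This is a linear program. Let x1 = kg of sorghum, x2 = kg of cottonseed meal, x3 = kg of pea protein, x4 = kg of oat hulls.
Minimise 0.2x1 + 0.31x2 + 0.67x3 + 0.05x4 subject to:
  13.4x1 + 9.2x2 + 12.5x3 + 4.2x4 ≥ 9.2   (metabolisable energy)
  17x1 + 69x2 + 51x3 + 57x4 ≤ 115   (ash)
  x1, x2, x3, x4 ≥ 0.
The optimal basis is {sorghum, oat hulls}; cottonseed meal, pea protein drop out. There the metabolisable energy and ash constraints are tight.
That vertex is x1 = 0.05979, x4 = 2.
Total cost: 0.2·0.05979 + 0.05·2 = 0.11196.

$0.112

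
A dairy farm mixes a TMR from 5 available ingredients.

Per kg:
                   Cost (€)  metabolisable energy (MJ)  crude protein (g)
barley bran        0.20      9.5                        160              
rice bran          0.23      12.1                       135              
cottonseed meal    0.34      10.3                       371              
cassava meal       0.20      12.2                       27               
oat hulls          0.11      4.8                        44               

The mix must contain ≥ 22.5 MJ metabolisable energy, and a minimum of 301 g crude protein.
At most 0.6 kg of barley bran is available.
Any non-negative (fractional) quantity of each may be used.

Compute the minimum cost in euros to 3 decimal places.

€0.449

Treat it as an LP. Let x1 = kg of barley bran, x2 = kg of rice bran, x3 = kg of cottonseed meal, x4 = kg of cassava meal, x5 = kg of oat hulls.
min 0.2x1 + 0.23x2 + 0.34x3 + 0.2x4 + 0.11x5 subject to:
  9.5x1 + 12.1x2 + 10.3x3 + 12.2x4 + 4.8x5 ≥ 22.5   (metabolisable energy)
  160x1 + 135x2 + 371x3 + 27x4 + 44x5 ≥ 301   (crude protein)
  x1 ≤ 0.6
  x1, x2, x3, x4, x5 ≥ 0.
The minimum-cost mix takes nothing from cassava meal, oat hulls — only barley bran, rice bran, cottonseed meal. There the metabolisable energy, crude protein, the barley bran cap constraints are tight.
Optimal quantities: barley bran = 0.6 kg, rice bran = 1.33 kg, cottonseed meal = 0.06858 kg.
Objective = 0.2·0.6 + 0.23·1.33 + 0.34·0.06858 = 0.44922.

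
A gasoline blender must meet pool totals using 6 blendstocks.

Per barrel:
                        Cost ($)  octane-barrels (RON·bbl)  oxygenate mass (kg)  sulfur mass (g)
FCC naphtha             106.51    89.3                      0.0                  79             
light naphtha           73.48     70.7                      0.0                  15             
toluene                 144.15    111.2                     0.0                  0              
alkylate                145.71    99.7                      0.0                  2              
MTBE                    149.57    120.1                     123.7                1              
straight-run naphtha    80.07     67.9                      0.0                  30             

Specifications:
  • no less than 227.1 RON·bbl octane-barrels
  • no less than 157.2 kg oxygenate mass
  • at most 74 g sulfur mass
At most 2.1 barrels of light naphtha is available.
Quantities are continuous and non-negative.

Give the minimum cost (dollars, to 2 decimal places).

Let x1 = barrels of FCC naphtha, x2 = barrels of light naphtha, x3 = barrels of toluene, x4 = barrels of alkylate, x5 = barrels of MTBE, x6 = barrels of straight-run naphtha.
min 106.51x1 + 73.48x2 + 144.15x3 + 145.71x4 + 149.57x5 + 80.07x6 s.t.:
  89.3x1 + 70.7x2 + 111.2x3 + 99.7x4 + 120.1x5 + 67.9x6 ≥ 227.1   (octane-barrels)
  123.7x5 ≥ 157.2   (oxygenate mass)
  79x1 + 15x2 + 2x4 + 1x5 + 30x6 ≤ 74   (sulfur mass)
  x2 ≤ 2.1
  x1, x2, x3, x4, x5, x6 ≥ 0.
The optimal basis is {light naphtha, MTBE}; FCC naphtha, toluene, alkylate, straight-run naphtha drop out. There the octane-barrels and oxygenate mass constraints are tight.
Optimal quantities: light naphtha = 1.053 barrels, MTBE = 1.271 barrels.
Total cost: 73.48·1.053 + 149.57·1.271 = 267.4779.

$267.48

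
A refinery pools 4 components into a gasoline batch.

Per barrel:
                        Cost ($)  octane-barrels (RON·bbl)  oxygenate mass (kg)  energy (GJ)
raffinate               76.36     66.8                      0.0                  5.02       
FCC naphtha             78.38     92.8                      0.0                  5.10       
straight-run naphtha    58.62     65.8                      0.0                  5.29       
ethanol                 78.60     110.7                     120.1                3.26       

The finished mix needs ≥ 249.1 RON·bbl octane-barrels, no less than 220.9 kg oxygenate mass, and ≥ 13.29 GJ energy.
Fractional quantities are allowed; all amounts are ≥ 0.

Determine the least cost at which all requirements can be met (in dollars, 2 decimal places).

Let x1 = barrels of raffinate, x2 = barrels of FCC naphtha, x3 = barrels of straight-run naphtha, x4 = barrels of ethanol.
Minimise 76.36x1 + 78.38x2 + 58.62x3 + 78.6x4 s.t.:
  66.8x1 + 92.8x2 + 65.8x3 + 110.7x4 ≥ 249.1   (octane-barrels)
  120.1x4 ≥ 220.9   (oxygenate mass)
  5.02x1 + 5.1x2 + 5.29x3 + 3.26x4 ≥ 13.29   (energy)
  x1, x2, x3, x4 ≥ 0.
At the optimum only straight-run naphtha, ethanol are positive (raffinate, FCC naphtha = 0). Binding constraints: oxygenate mass and energy.
That vertex is x3 = 1.3788, x4 = 1.8393.
Cost = 58.62·1.3788 + 78.6·1.8393 = 225.3942.

$225.39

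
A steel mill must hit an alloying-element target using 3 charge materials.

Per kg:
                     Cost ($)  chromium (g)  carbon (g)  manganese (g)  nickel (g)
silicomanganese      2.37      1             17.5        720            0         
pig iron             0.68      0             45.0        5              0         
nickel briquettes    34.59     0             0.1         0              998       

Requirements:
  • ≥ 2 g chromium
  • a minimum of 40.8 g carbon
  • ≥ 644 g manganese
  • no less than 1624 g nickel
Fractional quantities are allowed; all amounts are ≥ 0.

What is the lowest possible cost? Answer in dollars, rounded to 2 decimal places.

$61.11

Treat it as an LP. Let x1 = kg of silicomanganese, x2 = kg of pig iron, x3 = kg of nickel briquettes.
Minimise 2.37x1 + 0.68x2 + 34.59x3 with:
  1x1 ≥ 2   (chromium)
  17.5x1 + 45x2 + 0.1x3 ≥ 40.8   (carbon)
  720x1 + 5x2 ≥ 644   (manganese)
  998x3 ≥ 1624   (nickel)
  x1, x2, x3 ≥ 0.
The optimal mix uses every input. The chromium, carbon, nickel requirements are met with equality.
That vertex is x1 = 2, x2 = 0.12527, x3 = 1.6273.
Hence cost = 2.37·2 + 0.68·0.12527 + 34.59·1.6273 = $61.1135.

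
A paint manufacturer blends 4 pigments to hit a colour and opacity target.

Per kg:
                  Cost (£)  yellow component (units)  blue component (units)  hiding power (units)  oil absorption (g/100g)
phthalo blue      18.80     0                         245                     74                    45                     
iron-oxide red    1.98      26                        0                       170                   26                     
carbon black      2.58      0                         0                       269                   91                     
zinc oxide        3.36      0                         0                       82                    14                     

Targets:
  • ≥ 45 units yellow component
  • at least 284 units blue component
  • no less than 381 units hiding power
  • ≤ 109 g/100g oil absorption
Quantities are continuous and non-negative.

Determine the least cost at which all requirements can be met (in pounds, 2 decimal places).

£25.23

Let x1 = kg of phthalo blue, x2 = kg of iron-oxide red, x3 = kg of carbon black, x4 = kg of zinc oxide.
Minimise 18.8x1 + 1.98x2 + 2.58x3 + 3.36x4 s.t.:
  26x2 ≥ 45   (yellow component)
  245x1 ≥ 284   (blue component)
  74x1 + 170x2 + 269x3 + 82x4 ≥ 381   (hiding power)
  45x1 + 26x2 + 91x3 + 14x4 ≤ 109   (oil absorption)
  x1, x2, x3, x4 ≥ 0.
The optimal basis is {phthalo blue, iron-oxide red, carbon black}; zinc oxide drops out. There the yellow component, blue component, hiding power constraints are tight.
So phthalo blue = 1.159 kg, iron-oxide red = 1.731 kg, carbon black = 0.003679 kg.
Hence cost = 18.8·1.159 + 1.98·1.731 + 2.58·0.003679 = £25.2261.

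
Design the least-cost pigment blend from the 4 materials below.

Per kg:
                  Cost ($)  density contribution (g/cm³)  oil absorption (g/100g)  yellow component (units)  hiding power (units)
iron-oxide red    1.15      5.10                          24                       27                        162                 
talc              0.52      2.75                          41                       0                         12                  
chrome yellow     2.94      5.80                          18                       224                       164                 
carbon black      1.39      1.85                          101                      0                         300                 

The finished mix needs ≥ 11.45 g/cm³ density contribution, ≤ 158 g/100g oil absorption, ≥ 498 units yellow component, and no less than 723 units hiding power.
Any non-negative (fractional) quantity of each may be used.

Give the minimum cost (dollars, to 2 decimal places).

$8.21

Let x1 = kg of iron-oxide red, x2 = kg of talc, x3 = kg of chrome yellow, x4 = kg of carbon black.
Minimize 1.15x1 + 0.52x2 + 2.94x3 + 1.39x4 s.t.:
  5.1x1 + 2.75x2 + 5.8x3 + 1.85x4 ≥ 11.45   (density contribution)
  24x1 + 41x2 + 18x3 + 101x4 ≤ 158   (oil absorption)
  27x1 + 224x3 ≥ 498   (yellow component)
  162x1 + 12x2 + 164x3 + 300x4 ≥ 723   (hiding power)
  x1, x2, x3, x4 ≥ 0.
At the optimum only iron-oxide red, chrome yellow, carbon black are positive (talc = 0). Binding constraints: oil absorption, yellow component, hiding power.
So iron-oxide red = 0.1027 kg, chrome yellow = 2.211 kg, carbon black = 1.146 kg.
Total cost: 1.15·0.1027 + 2.94·2.211 + 1.39·1.146 = 8.2114.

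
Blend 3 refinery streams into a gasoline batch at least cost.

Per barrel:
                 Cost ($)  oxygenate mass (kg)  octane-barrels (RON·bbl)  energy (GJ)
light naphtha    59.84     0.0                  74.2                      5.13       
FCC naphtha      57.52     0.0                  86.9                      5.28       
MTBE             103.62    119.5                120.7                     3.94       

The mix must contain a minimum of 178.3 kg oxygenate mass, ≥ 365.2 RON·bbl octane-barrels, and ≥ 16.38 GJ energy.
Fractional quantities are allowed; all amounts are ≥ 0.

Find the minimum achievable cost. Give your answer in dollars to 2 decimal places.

Set it up as a linear program. Let x1 = barrels of light naphtha, x2 = barrels of FCC naphtha, x3 = barrels of MTBE.
Minimise 59.84x1 + 57.52x2 + 103.62x3 subject to:
  119.5x3 ≥ 178.3   (oxygenate mass)
  74.2x1 + 86.9x2 + 120.7x3 ≥ 365.2   (octane-barrels)
  5.13x1 + 5.28x2 + 3.94x3 ≥ 16.38   (energy)
  x1, x2, x3 ≥ 0.
The cheapest feasible vertex uses only FCC naphtha, MTBE; light naphtha is not used. Binding constraints: oxygenate mass and octane-barrels.
That vertex is x2 = 2.1301, x3 = 1.4921.
Hence cost = 57.52·2.1301 + 103.62·1.4921 = $277.1348.

$277.13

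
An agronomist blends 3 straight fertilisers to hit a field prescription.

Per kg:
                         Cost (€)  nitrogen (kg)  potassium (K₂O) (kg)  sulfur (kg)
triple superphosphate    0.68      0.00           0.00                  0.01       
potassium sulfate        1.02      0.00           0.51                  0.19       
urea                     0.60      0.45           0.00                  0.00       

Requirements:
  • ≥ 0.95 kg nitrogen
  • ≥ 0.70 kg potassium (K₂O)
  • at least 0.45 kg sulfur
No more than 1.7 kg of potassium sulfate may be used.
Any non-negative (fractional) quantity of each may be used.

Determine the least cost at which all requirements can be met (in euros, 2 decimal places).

Let x1 = kg of triple superphosphate, x2 = kg of potassium sulfate, x3 = kg of urea.
Minimise 0.68x1 + 1.02x2 + 0.6x3 s.t.:
  0.45x3 ≥ 0.95   (nitrogen)
  0.51x2 ≥ 0.7   (potassium (K₂O))
  0.01x1 + 0.19x2 ≥ 0.45   (sulfur)
  x2 ≤ 1.7
  x1, x2, x3 ≥ 0.
The optimal mix uses every input. Binding constraints: nitrogen, sulfur, the potassium sulfate cap.
Solving gives x1 = 12.7, x2 = 1.7, x3 = 2.111.
Cost = 0.68·12.7 + 1.02·1.7 + 0.6·2.111 = 11.6366.

€11.64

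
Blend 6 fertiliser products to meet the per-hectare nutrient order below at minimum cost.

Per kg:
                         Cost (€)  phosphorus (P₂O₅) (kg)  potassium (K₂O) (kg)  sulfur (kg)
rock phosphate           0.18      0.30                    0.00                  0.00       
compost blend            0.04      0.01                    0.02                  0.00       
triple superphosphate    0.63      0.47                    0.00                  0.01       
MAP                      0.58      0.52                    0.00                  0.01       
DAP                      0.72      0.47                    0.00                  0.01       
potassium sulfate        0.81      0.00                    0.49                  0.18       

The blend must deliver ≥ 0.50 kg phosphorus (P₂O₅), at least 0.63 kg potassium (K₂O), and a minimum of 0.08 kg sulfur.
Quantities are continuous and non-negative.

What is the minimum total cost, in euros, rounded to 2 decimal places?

This is a linear program. Let x1 = kg of rock phosphate, x2 = kg of compost blend, x3 = kg of triple superphosphate, x4 = kg of MAP, x5 = kg of DAP, x6 = kg of potassium sulfate.
Minimize 0.18x1 + 0.04x2 + 0.63x3 + 0.58x4 + 0.72x5 + 0.81x6 with:
  0.3x1 + 0.01x2 + 0.47x3 + 0.52x4 + 0.47x5 ≥ 0.5   (phosphorus (P₂O₅))
  0.02x2 + 0.49x6 ≥ 0.63   (potassium (K₂O))
  0.01x3 + 0.01x4 + 0.01x5 + 0.18x6 ≥ 0.08   (sulfur)
  x1, x2, x3, x4, x5, x6 ≥ 0.
The optimal basis is {rock phosphate, potassium sulfate}; compost blend, triple superphosphate, MAP, DAP drop out. The phosphorus (P₂O₅) and potassium (K₂O) requirements are met with equality.
That vertex is x1 = 1.667, x6 = 1.286.
Objective = 0.18·1.667 + 0.81·1.286 = 1.3417.

€1.34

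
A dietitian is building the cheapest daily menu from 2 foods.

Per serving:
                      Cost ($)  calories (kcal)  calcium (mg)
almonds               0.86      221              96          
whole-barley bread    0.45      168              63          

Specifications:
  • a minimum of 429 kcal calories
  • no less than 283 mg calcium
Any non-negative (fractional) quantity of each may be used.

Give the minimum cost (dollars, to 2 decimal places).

This is a linear program. Let x1 = servings of almonds, x2 = servings of whole-barley bread.
min 0.86x1 + 0.45x2 with:
  221x1 + 168x2 ≥ 429   (calories)
  96x1 + 63x2 ≥ 283   (calcium)
  x1, x2 ≥ 0.
The minimum-cost mix takes nothing from almonds — only whole-barley bread. There the calcium constraint is tight.
Optimal quantities: whole-barley bread = 4.492 servings.
Objective = 0.45·4.492 = 2.0214.

$2.02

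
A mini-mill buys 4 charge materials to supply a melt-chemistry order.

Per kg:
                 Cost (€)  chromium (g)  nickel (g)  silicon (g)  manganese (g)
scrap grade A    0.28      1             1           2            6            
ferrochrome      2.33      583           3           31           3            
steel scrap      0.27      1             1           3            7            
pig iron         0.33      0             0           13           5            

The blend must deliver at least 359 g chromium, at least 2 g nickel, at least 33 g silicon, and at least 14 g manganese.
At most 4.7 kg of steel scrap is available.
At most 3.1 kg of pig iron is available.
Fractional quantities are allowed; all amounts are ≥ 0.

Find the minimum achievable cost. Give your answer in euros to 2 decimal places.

Let x1 = kg of scrap grade A, x2 = kg of ferrochrome, x3 = kg of steel scrap, x4 = kg of pig iron.
min 0.28x1 + 2.33x2 + 0.27x3 + 0.33x4 with:
  1x1 + 583x2 + 1x3 ≥ 359   (chromium)
  1x1 + 3x2 + 1x3 ≥ 2   (nickel)
  2x1 + 31x2 + 3x3 + 13x4 ≥ 33   (silicon)
  6x1 + 3x2 + 7x3 + 5x4 ≥ 14   (manganese)
  x3 ≤ 4.7
  x4 ≤ 3.1
  x1, x2, x3, x4 ≥ 0.
The minimum-cost mix takes nothing from scrap grade A — only ferrochrome, steel scrap, pig iron. The chromium, silicon, manganese requirements are met with equality.
Optimal quantities: ferrochrome = 0.6138 kg, steel scrap = 1.161 kg, pig iron = 0.807 kg.
Objective = 2.33·0.6138 + 0.27·1.161 + 0.33·0.807 = 2.0099.

€2.01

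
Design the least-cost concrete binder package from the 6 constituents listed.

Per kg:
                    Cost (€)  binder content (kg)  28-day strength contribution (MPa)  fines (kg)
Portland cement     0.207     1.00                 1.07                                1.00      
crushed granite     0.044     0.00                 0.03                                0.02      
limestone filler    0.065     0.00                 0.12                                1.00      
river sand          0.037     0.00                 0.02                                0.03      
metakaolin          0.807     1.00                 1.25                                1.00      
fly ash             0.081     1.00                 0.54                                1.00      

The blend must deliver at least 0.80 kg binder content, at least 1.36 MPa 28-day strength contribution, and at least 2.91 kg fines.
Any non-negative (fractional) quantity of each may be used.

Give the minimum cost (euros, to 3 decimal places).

€0.228

Let x1 = kg of Portland cement, x2 = kg of crushed granite, x3 = kg of limestone filler, x4 = kg of river sand, x5 = kg of metakaolin, x6 = kg of fly ash.
Minimise 0.207x1 + 0.044x2 + 0.065x3 + 0.037x4 + 0.807x5 + 0.081x6 s.t.:
  1x1 + 1x5 + 1x6 ≥ 0.8   (binder content)
  1.07x1 + 0.03x2 + 0.12x3 + 0.02x4 + 1.25x5 + 0.54x6 ≥ 1.36   (28-day strength contribution)
  1x1 + 0.02x2 + 1x3 + 0.03x4 + 1x5 + 1x6 ≥ 2.91   (fines)
  x1, x2, x3, x4, x5, x6 ≥ 0.
The cheapest feasible vertex uses only limestone filler, fly ash; Portland cement, crushed granite, river sand, metakaolin are not used. There the 28-day strength contribution and fines constraints are tight.
Optimal quantities: limestone filler = 0.5033 kg, fly ash = 2.407 kg.
Objective = 0.065·0.5033 + 0.081·2.407 = 0.22768.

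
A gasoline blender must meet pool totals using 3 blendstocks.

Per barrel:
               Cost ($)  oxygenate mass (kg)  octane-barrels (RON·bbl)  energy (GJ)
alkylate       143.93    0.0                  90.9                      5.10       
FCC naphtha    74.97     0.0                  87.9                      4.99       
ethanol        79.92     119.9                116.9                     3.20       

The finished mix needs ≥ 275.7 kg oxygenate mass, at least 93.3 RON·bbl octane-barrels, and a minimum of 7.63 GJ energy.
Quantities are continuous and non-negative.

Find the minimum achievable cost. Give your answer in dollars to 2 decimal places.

Let x1 = barrels of alkylate, x2 = barrels of FCC naphtha, x3 = barrels of ethanol.
Minimise 143.93x1 + 74.97x2 + 79.92x3 with:
  119.9x3 ≥ 275.7   (oxygenate mass)
  90.9x1 + 87.9x2 + 116.9x3 ≥ 93.3   (octane-barrels)
  5.1x1 + 4.99x2 + 3.2x3 ≥ 7.63   (energy)
  x1, x2, x3 ≥ 0.
The cheapest feasible vertex uses only FCC naphtha, ethanol; alkylate is not used. Binding constraints: oxygenate mass and energy.
That vertex is x2 = 0.054483, x3 = 2.2994.
Objective = 74.97·0.054483 + 79.92·2.2994 = 187.8526.

$187.85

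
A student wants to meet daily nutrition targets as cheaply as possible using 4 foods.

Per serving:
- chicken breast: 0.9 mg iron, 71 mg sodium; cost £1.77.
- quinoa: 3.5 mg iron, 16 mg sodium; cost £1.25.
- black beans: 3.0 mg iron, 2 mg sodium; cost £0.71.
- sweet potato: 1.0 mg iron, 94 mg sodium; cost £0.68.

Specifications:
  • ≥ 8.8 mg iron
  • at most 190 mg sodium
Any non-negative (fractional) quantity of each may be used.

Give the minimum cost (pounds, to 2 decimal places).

Let x1 = servings of chicken breast, x2 = servings of quinoa, x3 = servings of black beans, x4 = servings of sweet potato.
Minimize 1.77x1 + 1.25x2 + 0.71x3 + 0.68x4 subject to:
  0.9x1 + 3.5x2 + 3x3 + 1x4 ≥ 8.8   (iron)
  71x1 + 16x2 + 2x3 + 94x4 ≤ 190   (sodium)
  x1, x2, x3, x4 ≥ 0.
The cheapest feasible vertex uses only black beans; chicken breast, quinoa, sweet potato are not used. The iron requirement is met with equality.
Optimal quantities: black beans = 2.933 servings.
Total cost: 0.71·2.933 = 2.0824.

£2.08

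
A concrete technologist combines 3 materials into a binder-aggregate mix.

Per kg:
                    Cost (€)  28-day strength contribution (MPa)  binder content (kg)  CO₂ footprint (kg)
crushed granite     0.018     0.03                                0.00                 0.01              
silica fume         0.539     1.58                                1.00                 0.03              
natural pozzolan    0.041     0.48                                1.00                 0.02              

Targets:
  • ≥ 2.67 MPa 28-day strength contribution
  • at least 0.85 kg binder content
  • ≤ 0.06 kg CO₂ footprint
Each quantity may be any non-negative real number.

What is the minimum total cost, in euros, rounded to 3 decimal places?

€0.806

Let x1 = kg of crushed granite, x2 = kg of silica fume, x3 = kg of natural pozzolan.
Minimise 0.018x1 + 0.539x2 + 0.041x3 with:
  0.03x1 + 1.58x2 + 0.48x3 ≥ 2.67   (28-day strength contribution)
  1x2 + 1x3 ≥ 0.85   (binder content)
  0.01x1 + 0.03x2 + 0.02x3 ≤ 0.06   (CO₂ footprint)
  x1, x2, x3 ≥ 0.
The minimum-cost mix takes nothing from crushed granite — only silica fume, natural pozzolan. There the 28-day strength contribution and CO₂ footprint constraints are tight.
Solving gives x2 = 1.43, x3 = 0.8547.
Hence cost = 0.539·1.43 + 0.041·0.8547 = €0.80581.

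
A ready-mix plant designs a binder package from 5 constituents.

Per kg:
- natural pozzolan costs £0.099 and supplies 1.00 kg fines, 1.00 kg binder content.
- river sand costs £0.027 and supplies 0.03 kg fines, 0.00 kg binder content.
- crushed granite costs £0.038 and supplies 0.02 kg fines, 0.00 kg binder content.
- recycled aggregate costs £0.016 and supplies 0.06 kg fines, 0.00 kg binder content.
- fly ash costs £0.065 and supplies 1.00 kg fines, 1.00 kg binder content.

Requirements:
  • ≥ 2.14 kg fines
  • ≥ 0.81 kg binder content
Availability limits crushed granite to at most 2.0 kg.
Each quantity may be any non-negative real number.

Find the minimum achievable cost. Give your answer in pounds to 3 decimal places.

£0.139

Let x1 = kg of natural pozzolan, x2 = kg of river sand, x3 = kg of crushed granite, x4 = kg of recycled aggregate, x5 = kg of fly ash.
Minimise 0.099x1 + 0.027x2 + 0.038x3 + 0.016x4 + 0.065x5 with:
  1x1 + 0.03x2 + 0.02x3 + 0.06x4 + 1x5 ≥ 2.14   (fines)
  1x1 + 1x5 ≥ 0.81   (binder content)
  x3 ≤ 2
  x1, x2, x3, x4, x5 ≥ 0.
The cheapest feasible vertex uses only fly ash; natural pozzolan, river sand, crushed granite, recycled aggregate are not used. The fines requirement is met with equality.
That vertex is x5 = 2.14.
Cost = 0.065·2.14 = 0.13910.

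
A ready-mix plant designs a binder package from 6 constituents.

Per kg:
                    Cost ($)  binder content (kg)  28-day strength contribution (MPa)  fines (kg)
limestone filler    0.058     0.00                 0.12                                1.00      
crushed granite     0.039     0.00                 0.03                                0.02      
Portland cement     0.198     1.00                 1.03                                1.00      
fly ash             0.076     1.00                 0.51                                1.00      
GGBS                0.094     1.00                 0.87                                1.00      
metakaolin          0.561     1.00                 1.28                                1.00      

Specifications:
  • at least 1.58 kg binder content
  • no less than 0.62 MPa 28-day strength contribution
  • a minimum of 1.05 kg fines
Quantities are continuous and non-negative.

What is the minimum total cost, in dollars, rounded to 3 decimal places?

This is a linear program. Let x1 = kg of limestone filler, x2 = kg of crushed granite, x3 = kg of Portland cement, x4 = kg of fly ash, x5 = kg of GGBS, x6 = kg of metakaolin.
min 0.058x1 + 0.039x2 + 0.198x3 + 0.076x4 + 0.094x5 + 0.561x6 with:
  1x3 + 1x4 + 1x5 + 1x6 ≥ 1.58   (binder content)
  0.12x1 + 0.03x2 + 1.03x3 + 0.51x4 + 0.87x5 + 1.28x6 ≥ 0.62   (28-day strength contribution)
  1x1 + 0.02x2 + 1x3 + 1x4 + 1x5 + 1x6 ≥ 1.05   (fines)
  x1, x2, x3, x4, x5, x6 ≥ 0.
The optimal basis is {fly ash}; limestone filler, crushed granite, Portland cement, GGBS, metakaolin drop out. Binding constraint: binder content.
That vertex is x4 = 1.58.
Hence cost = 0.076·1.58 = $0.12008.

$0.120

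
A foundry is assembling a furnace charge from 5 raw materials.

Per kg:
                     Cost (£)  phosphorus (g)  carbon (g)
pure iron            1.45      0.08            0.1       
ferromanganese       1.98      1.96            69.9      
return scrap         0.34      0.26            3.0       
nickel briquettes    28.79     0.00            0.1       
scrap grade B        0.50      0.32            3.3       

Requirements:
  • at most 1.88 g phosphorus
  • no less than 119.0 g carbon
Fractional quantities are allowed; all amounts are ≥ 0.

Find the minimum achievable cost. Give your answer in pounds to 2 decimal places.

£14959.19

Let x1 = kg of pure iron, x2 = kg of ferromanganese, x3 = kg of return scrap, x4 = kg of nickel briquettes, x5 = kg of scrap grade B.
Minimise 1.45x1 + 1.98x2 + 0.34x3 + 28.79x4 + 0.5x5 with:
  0.08x1 + 1.96x2 + 0.26x3 + 0.32x5 ≤ 1.88   (phosphorus)
  0.1x1 + 69.9x2 + 3x3 + 0.1x4 + 3.3x5 ≥ 119   (carbon)
  x1, x2, x3, x4, x5 ≥ 0.
At the optimum only ferromanganese, nickel briquettes are positive (pure iron, return scrap, scrap grade B = 0). Binding constraints: phosphorus and carbon.
Solving gives x2 = 0.9591837, x4 = 519.5306.
Objective = 1.98·0.9591837 + 28.79·519.5306 = 14959.1852.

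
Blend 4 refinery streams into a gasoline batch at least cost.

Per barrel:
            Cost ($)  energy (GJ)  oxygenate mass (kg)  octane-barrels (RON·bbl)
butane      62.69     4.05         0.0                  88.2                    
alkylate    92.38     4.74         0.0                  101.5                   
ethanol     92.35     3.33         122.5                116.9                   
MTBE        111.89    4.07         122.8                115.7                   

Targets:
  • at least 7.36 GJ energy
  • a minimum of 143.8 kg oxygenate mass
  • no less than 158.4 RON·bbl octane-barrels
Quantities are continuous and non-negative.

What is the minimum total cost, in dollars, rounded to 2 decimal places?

$161.83

Treat it as an LP. Let x1 = barrels of butane, x2 = barrels of alkylate, x3 = barrels of ethanol, x4 = barrels of MTBE.
Minimise 62.69x1 + 92.38x2 + 92.35x3 + 111.89x4 subject to:
  4.05x1 + 4.74x2 + 3.33x3 + 4.07x4 ≥ 7.36   (energy)
  122.5x3 + 122.8x4 ≥ 143.8   (oxygenate mass)
  88.2x1 + 101.5x2 + 116.9x3 + 115.7x4 ≥ 158.4   (octane-barrels)
  x1, x2, x3, x4 ≥ 0.
The minimum-cost mix takes nothing from alkylate, MTBE — only butane, ethanol. There the energy and oxygenate mass constraints are tight.
So butane = 0.8521 barrels, ethanol = 1.1739 barrels.
Objective = 62.69·0.8521 + 92.35·1.1739 = 161.8278.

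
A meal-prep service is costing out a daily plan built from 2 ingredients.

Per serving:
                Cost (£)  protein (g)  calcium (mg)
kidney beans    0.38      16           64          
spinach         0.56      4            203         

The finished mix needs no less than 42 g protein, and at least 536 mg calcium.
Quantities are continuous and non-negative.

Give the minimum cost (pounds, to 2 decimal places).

£1.91

Set it up as a linear program. Let x1 = servings of kidney beans, x2 = servings of spinach.
Minimize 0.38x1 + 0.56x2 with:
  16x1 + 4x2 ≥ 42   (protein)
  64x1 + 203x2 ≥ 536   (calcium)
  x1, x2 ≥ 0.
Both inputs are positive at the optimum. There the protein and calcium constraints are tight.
So kidney beans = 2.133 servings, spinach = 1.968 servings.
Objective = 0.38·2.133 + 0.56·1.968 = 1.9126.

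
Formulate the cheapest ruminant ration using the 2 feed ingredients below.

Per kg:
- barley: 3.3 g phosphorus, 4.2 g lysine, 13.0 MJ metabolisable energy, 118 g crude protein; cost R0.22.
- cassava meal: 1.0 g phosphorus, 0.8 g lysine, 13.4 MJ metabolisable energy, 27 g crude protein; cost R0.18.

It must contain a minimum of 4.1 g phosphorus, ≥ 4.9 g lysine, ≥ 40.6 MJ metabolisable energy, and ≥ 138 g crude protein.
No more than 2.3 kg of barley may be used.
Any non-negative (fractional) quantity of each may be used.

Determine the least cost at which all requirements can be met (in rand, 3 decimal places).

Let x1 = kg of barley, x2 = kg of cassava meal.
Minimize 0.22x1 + 0.18x2 with:
  3.3x1 + 1x2 ≥ 4.1   (phosphorus)
  4.2x1 + 0.8x2 ≥ 4.9   (lysine)
  13x1 + 13.4x2 ≥ 40.6   (metabolisable energy)
  118x1 + 27x2 ≥ 138   (crude protein)
  x1 ≤ 2.3
  x1, x2 ≥ 0.
Both inputs are positive at the optimum. There the lysine and metabolisable energy constraints are tight.
That vertex is x1 = 0.7232, x2 = 2.328.
Objective = 0.22·0.7232 + 0.18·2.328 = 0.57814.

R0.578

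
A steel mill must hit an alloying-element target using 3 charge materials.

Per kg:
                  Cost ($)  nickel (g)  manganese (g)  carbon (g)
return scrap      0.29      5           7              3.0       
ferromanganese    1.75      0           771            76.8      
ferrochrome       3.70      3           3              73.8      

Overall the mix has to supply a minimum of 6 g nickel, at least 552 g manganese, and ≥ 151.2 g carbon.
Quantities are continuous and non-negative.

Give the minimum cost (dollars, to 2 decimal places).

$3.71

Treat it as an LP. Let x1 = kg of return scrap, x2 = kg of ferromanganese, x3 = kg of ferrochrome.
min 0.29x1 + 1.75x2 + 3.7x3 with:
  5x1 + 3x3 ≥ 6   (nickel)
  7x1 + 771x2 + 3x3 ≥ 552   (manganese)
  3x1 + 76.8x2 + 73.8x3 ≥ 151.2   (carbon)
  x1, x2, x3 ≥ 0.
The minimum-cost mix takes nothing from ferrochrome — only return scrap, ferromanganese. The nickel and carbon requirements are met with equality.
Solving gives x1 = 1.2, x2 = 1.922.
Objective = 0.29·1.2 + 1.75·1.922 = 3.7115.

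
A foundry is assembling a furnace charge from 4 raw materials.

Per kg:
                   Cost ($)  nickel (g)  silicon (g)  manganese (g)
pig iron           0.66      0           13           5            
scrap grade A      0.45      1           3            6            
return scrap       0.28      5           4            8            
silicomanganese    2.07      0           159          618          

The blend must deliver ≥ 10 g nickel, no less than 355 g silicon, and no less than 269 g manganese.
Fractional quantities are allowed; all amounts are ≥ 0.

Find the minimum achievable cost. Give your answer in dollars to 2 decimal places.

This is a linear program. Let x1 = kg of pig iron, x2 = kg of scrap grade A, x3 = kg of return scrap, x4 = kg of silicomanganese.
Minimize 0.66x1 + 0.45x2 + 0.28x3 + 2.07x4 with:
  1x2 + 5x3 ≥ 10   (nickel)
  13x1 + 3x2 + 4x3 + 159x4 ≥ 355   (silicon)
  5x1 + 6x2 + 8x3 + 618x4 ≥ 269   (manganese)
  x1, x2, x3, x4 ≥ 0.
The optimal basis is {return scrap, silicomanganese}; pig iron, scrap grade A drop out. Binding constraints: nickel and silicon.
So return scrap = 2 kg, silicomanganese = 2.182 kg.
Hence cost = 0.28·2 + 2.07·2.182 = $5.0767.

$5.08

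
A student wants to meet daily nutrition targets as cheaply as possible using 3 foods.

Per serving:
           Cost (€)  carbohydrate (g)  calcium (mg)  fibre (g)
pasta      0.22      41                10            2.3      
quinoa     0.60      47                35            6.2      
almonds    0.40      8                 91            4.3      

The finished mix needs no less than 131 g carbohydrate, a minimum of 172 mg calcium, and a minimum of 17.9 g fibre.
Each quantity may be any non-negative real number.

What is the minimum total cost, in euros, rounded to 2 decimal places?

€1.68

This is a linear program. Let x1 = servings of pasta, x2 = servings of quinoa, x3 = servings of almonds.
Minimize 0.22x1 + 0.6x2 + 0.4x3 s.t.:
  41x1 + 47x2 + 8x3 ≥ 131   (carbohydrate)
  10x1 + 35x2 + 91x3 ≥ 172   (calcium)
  2.3x1 + 6.2x2 + 4.3x3 ≥ 17.9   (fibre)
  x1, x2, x3 ≥ 0.
The cheapest feasible vertex uses only pasta, almonds; quinoa is not used. The carbohydrate and fibre requirements are met with equality.
That vertex is x1 = 2.661, x3 = 2.74.
Objective = 0.22·2.661 + 0.4·2.74 = 1.6814.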